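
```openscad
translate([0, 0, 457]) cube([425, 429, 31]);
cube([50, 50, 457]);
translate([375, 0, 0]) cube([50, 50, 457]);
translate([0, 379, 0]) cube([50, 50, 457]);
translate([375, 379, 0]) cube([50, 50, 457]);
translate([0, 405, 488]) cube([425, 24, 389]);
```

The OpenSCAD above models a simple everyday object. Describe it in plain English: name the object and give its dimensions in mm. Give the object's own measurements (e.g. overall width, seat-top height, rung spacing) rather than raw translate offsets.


A chair. The seat is a 425×429×31 mm slab with its top at z = 488 mm, on four 50×50 mm corner legs (flush with the seat edges, standing on z = 0). A flat backrest 24 mm thick, 389 mm tall, spans the full seat width and rises from the seat top along its +y edge, rear face flush with the rear of the seat.


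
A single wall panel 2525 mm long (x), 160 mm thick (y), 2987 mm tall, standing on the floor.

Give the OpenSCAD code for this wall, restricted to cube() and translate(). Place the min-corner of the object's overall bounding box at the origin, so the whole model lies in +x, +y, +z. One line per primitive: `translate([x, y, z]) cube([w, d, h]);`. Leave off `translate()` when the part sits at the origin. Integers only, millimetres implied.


cube([2525, 160, 2987]);


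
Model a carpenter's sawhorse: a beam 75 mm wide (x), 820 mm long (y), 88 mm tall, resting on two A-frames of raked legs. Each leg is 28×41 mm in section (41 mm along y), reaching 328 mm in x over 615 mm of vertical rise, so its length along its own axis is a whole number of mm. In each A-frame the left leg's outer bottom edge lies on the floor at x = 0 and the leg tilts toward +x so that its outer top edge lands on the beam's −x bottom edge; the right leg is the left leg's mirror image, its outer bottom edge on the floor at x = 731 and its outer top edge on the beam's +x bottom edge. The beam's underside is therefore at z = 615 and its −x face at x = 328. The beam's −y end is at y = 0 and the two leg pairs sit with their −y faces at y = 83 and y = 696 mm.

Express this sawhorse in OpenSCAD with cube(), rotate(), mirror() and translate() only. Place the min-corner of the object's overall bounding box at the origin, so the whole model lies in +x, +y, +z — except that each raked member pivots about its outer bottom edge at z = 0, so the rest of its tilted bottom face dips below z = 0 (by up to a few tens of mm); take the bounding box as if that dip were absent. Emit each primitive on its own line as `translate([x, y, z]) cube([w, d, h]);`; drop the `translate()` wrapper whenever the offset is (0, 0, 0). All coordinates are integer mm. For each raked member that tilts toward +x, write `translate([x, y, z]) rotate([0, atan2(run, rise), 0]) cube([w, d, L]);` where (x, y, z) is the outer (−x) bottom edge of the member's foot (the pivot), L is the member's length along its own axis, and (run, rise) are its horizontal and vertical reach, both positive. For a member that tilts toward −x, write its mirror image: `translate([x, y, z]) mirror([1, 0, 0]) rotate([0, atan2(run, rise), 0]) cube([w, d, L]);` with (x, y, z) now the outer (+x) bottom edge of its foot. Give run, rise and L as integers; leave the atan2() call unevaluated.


// leg length = √(328² + 615²) = 697
// right-leg outer foot x = 2·328 + 75 = 731
// beam min-corner = (328, 0, 615)
translate([328, 0, 615]) cube([75, 820, 88]);
translate([0, 83, 0]) rotate([0, atan2(328, 615), 0]) cube([28, 41, 697]);
translate([731, 83, 0]) mirror([1, 0, 0]) rotate([0, atan2(328, 615), 0]) cube([28, 41, 697]);
translate([0, 696, 0]) rotate([0, atan2(328, 615), 0]) cube([28, 41, 697]);
translate([731, 696, 0]) mirror([1, 0, 0]) rotate([0, atan2(328, 615), 0]) cube([28, 41, 697]);


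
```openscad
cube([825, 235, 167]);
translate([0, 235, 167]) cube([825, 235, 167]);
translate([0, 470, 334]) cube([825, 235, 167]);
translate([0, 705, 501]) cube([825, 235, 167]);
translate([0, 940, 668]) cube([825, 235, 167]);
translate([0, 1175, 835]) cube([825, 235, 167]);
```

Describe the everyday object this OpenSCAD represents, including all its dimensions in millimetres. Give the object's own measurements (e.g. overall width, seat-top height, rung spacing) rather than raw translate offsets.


A straight staircase of 6 solid steps. Each step is 825 mm wide (x), 235 mm deep (y, the going) and 167 mm tall (the rise). The first step rests on the floor; each subsequent step sits one going further in +y and one rise higher in +z, directly behind and above the previous step with no overlap.


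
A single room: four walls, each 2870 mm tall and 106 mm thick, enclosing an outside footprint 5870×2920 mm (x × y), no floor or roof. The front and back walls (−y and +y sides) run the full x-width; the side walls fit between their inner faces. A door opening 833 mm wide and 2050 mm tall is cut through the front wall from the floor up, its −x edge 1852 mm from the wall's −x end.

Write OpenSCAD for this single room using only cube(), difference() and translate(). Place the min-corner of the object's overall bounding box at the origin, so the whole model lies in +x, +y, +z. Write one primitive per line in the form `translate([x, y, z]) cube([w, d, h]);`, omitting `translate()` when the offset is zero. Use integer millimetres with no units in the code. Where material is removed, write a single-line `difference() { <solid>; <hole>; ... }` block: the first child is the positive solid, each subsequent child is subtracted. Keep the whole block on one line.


difference() { cube([5870, 106, 2870]); translate([1852, 0, 0]) cube([833, 106, 2050]); }
translate([0, 2814, 0]) cube([5870, 106, 2870]);
translate([0, 106, 0]) cube([106, 2708, 2870]);
translate([5764, 106, 0]) cube([106, 2708, 2870]);


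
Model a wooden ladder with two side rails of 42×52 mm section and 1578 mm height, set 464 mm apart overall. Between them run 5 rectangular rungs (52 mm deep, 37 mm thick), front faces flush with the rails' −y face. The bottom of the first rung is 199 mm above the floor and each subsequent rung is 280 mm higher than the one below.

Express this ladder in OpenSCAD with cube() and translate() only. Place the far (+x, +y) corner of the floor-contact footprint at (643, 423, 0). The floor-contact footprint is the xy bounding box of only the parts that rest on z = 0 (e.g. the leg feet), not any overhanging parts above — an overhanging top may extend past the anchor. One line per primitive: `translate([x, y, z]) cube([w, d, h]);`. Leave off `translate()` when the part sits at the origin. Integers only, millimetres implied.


// rung span = 464 - 2*42 = 380
// rung[k] z = 199 + k*280
translate([179, 371, 0]) cube([42, 52, 1578]);
translate([601, 371, 0]) cube([42, 52, 1578]);
translate([221, 371, 199]) cube([380, 52, 37]);
translate([221, 371, 479]) cube([380, 52, 37]);
translate([221, 371, 759]) cube([380, 52, 37]);
translate([221, 371, 1039]) cube([380, 52, 37]);
translate([221, 371, 1319]) cube([380, 52, 37]);


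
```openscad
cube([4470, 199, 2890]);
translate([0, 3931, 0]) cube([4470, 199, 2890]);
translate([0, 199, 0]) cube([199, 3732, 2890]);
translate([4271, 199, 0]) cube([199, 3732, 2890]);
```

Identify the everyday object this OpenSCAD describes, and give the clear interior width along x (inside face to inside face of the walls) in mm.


A house (or room) frame. The interior width is 4072 mm.

Four 2890 mm walls enclosing a rectangle with no floor or roof — a room or house frame. Outside width is 4470 mm and wall thickness is 199 mm, so the interior width is 4470 − 2 × 199 = 4072 mm.


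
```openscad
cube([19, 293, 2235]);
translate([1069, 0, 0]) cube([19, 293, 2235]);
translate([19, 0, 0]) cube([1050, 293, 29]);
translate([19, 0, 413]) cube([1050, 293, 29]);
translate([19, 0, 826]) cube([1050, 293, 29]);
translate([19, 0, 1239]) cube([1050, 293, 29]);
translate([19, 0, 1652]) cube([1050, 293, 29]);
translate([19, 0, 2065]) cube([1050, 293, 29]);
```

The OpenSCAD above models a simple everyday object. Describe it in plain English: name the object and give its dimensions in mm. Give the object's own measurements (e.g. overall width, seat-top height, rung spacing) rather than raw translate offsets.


An open bookshelf. Two side panels, each 19 mm thick, 293 mm deep and 2235 mm tall, stand 1088 mm apart (outside-to-outside). Between them sit 6 shelves, each 29 mm thick and 293 mm deep, spanning the full gap between the sides. The bottom shelf rests on the floor (its underside at z = 0) and the clear gap between one shelf's top and the next shelf's underside is 384 mm.


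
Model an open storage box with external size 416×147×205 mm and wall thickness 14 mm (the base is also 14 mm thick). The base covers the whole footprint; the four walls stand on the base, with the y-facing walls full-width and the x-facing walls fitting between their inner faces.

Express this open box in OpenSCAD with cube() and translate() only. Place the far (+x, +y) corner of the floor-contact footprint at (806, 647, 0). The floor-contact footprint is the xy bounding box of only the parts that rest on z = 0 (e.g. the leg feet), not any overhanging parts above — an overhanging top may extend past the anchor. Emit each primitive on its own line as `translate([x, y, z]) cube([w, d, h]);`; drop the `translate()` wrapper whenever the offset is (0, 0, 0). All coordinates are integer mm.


translate([390, 500, 0]) cube([416, 147, 14]);
translate([390, 500, 14]) cube([416, 14, 191]);
translate([390, 633, 14]) cube([416, 14, 191]);
translate([390, 514, 14]) cube([14, 119, 191]);
translate([792, 514, 14]) cube([14, 119, 191]);


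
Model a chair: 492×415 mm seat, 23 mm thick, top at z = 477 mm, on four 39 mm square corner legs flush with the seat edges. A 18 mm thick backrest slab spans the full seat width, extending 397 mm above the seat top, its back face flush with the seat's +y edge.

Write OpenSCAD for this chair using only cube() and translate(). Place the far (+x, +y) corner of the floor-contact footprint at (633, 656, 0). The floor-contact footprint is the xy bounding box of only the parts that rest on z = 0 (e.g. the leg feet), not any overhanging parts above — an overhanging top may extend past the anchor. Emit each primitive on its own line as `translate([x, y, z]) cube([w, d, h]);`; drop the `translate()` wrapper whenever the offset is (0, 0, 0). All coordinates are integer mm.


// leg_h = 477 - 23 = 454
translate([141, 241, 454]) cube([492, 415, 23]);
translate([141, 241, 0]) cube([39, 39, 454]);
translate([594, 241, 0]) cube([39, 39, 454]);
translate([141, 617, 0]) cube([39, 39, 454]);
translate([594, 617, 0]) cube([39, 39, 454]);
translate([141, 638, 477]) cube([492, 18, 397]);


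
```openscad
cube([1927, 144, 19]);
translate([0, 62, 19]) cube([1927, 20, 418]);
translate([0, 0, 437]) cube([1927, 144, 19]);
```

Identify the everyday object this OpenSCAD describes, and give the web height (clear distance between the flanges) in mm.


An I-beam. The web height is 418 mm.

Two wide flanges with a thin centred web — an I-beam. Overall 456 mm minus two 19 mm flanges gives a web of 456 − 2·19 = 418 mm.


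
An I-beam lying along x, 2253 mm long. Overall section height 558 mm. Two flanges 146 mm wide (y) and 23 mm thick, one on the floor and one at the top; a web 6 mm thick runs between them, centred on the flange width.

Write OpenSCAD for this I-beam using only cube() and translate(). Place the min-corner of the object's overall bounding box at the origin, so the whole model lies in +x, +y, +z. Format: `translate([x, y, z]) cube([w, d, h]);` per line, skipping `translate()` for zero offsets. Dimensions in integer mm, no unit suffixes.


cube([2253, 146, 23]);
translate([0, 70, 23]) cube([2253, 6, 512]);
translate([0, 0, 535]) cube([2253, 146, 23]);


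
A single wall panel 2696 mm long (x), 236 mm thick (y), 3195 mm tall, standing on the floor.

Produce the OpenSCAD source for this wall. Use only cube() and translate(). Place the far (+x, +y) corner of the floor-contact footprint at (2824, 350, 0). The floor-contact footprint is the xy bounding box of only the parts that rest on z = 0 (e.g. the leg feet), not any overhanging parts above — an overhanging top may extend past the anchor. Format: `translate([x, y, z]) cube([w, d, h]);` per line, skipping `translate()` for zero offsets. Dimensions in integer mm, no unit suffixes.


translate([128, 114, 0]) cube([2696, 236, 3195]);


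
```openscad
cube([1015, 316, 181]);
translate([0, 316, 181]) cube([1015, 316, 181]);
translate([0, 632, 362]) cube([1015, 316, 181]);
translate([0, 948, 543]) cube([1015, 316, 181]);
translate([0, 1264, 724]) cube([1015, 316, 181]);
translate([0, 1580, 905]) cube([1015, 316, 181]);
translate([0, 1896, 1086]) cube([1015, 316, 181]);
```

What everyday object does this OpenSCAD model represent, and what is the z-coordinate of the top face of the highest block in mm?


A staircase. The total rise is 1267 mm.

7 identical blocks, each offset up and back from the previous — a staircase. Each step is 181 mm tall and there are 7 of them, so the total rise is 7 × 181 = 1267 mm.


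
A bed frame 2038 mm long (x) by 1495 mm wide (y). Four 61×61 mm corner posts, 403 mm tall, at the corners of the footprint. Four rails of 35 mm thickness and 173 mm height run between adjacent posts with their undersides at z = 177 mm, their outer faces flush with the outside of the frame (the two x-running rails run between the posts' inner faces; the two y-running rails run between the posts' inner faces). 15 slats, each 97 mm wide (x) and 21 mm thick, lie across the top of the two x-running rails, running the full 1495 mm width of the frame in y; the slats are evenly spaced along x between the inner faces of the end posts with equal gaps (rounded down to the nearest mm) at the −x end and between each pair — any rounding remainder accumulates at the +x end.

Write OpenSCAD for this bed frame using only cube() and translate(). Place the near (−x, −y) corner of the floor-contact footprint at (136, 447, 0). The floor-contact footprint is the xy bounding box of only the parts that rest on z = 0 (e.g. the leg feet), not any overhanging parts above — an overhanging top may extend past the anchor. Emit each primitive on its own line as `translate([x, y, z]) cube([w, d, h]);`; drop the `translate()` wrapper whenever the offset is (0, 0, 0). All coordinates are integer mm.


translate([136, 447, 0]) cube([61, 61, 403]);
translate([136, 1881, 0]) cube([61, 61, 403]);
translate([2113, 447, 0]) cube([61, 61, 403]);
translate([2113, 1881, 0]) cube([61, 61, 403]);
translate([197, 447, 177]) cube([1916, 35, 173]);
translate([197, 1907, 177]) cube([1916, 35, 173]);
translate([136, 508, 177]) cube([35, 1373, 173]);
translate([2139, 508, 177]) cube([35, 1373, 173]);
translate([225, 447, 350]) cube([97, 1495, 21]);
translate([350, 447, 350]) cube([97, 1495, 21]);
translate([475, 447, 350]) cube([97, 1495, 21]);
translate([600, 447, 350]) cube([97, 1495, 21]);
translate([725, 447, 350]) cube([97, 1495, 21]);
translate([850, 447, 350]) cube([97, 1495, 21]);
translate([975, 447, 350]) cube([97, 1495, 21]);
translate([1100, 447, 350]) cube([97, 1495, 21]);
translate([1225, 447, 350]) cube([97, 1495, 21]);
translate([1350, 447, 350]) cube([97, 1495, 21]);
translate([1475, 447, 350]) cube([97, 1495, 21]);
translate([1600, 447, 350]) cube([97, 1495, 21]);
translate([1725, 447, 350]) cube([97, 1495, 21]);
translate([1850, 447, 350]) cube([97, 1495, 21]);
translate([1975, 447, 350]) cube([97, 1495, 21]);


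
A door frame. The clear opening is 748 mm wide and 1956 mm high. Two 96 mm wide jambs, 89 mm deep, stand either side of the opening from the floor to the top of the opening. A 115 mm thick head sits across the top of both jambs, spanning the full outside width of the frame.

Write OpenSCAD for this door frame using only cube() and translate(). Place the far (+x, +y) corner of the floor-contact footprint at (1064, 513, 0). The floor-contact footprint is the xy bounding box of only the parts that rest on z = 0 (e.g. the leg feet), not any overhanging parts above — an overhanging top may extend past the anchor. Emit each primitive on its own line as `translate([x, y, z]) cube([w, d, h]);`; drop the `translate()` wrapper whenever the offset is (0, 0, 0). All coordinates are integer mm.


translate([124, 424, 0]) cube([96, 89, 1956]);
translate([968, 424, 0]) cube([96, 89, 1956]);
translate([124, 424, 1956]) cube([940, 89, 115]);


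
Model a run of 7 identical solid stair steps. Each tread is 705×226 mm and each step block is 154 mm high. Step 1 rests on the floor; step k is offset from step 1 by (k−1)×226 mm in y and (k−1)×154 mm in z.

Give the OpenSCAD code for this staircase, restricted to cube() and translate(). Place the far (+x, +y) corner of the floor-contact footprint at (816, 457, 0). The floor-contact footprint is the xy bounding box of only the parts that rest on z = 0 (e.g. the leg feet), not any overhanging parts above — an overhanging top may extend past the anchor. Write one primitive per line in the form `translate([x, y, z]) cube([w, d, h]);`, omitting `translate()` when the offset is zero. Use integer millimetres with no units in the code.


translate([111, 231, 0]) cube([705, 226, 154]);
translate([111, 457, 154]) cube([705, 226, 154]);
translate([111, 683, 308]) cube([705, 226, 154]);
translate([111, 909, 462]) cube([705, 226, 154]);
translate([111, 1135, 616]) cube([705, 226, 154]);
translate([111, 1361, 770]) cube([705, 226, 154]);
translate([111, 1587, 924]) cube([705, 226, 154]);


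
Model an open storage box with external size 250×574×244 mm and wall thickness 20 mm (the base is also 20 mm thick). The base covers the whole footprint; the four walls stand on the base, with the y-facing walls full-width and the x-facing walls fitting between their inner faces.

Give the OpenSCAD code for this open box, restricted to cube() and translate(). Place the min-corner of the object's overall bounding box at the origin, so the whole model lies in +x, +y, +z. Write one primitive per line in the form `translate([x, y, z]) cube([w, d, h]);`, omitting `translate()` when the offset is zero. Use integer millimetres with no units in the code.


cube([250, 574, 20]);
translate([0, 0, 20]) cube([250, 20, 224]);
translate([0, 554, 20]) cube([250, 20, 224]);
translate([0, 20, 20]) cube([20, 534, 224]);
translate([230, 20, 20]) cube([20, 534, 224]);


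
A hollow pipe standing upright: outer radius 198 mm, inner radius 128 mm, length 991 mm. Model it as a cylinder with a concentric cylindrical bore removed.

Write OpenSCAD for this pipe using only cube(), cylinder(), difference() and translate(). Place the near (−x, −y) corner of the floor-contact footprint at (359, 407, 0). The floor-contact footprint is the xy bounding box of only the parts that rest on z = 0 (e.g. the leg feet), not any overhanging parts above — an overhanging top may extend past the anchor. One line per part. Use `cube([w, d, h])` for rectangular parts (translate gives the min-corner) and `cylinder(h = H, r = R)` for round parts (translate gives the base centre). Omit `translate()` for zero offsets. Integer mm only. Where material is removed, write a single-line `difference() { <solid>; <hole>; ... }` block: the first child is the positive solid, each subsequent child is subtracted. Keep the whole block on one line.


difference() { translate([557, 605, 0]) cylinder(h = 991, r = 198); translate([557, 605, 0]) cylinder(h = 991, r = 128); }


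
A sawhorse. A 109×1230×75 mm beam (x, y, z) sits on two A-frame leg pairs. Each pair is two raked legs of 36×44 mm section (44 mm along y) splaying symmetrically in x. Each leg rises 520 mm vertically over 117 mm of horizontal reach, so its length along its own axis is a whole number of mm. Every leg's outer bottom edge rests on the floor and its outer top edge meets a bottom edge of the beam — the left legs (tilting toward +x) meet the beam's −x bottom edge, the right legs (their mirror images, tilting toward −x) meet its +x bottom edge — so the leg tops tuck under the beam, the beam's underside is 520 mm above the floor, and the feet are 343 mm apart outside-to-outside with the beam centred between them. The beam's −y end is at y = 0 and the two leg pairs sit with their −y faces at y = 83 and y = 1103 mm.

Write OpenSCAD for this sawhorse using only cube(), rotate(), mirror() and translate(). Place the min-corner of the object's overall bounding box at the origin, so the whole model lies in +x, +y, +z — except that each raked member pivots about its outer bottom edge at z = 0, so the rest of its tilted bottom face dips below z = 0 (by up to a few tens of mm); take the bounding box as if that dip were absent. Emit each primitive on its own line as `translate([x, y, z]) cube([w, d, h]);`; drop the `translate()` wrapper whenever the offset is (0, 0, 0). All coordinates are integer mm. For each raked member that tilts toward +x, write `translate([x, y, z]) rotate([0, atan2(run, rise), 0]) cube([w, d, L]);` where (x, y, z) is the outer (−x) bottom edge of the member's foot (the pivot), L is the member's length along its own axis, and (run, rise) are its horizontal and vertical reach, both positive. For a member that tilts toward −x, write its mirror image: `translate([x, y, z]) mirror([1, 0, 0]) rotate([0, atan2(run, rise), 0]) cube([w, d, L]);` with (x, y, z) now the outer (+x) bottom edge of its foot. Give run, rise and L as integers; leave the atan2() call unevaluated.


translate([117, 0, 520]) cube([109, 1230, 75]);
translate([0, 83, 0]) rotate([0, atan2(117, 520), 0]) cube([36, 44, 533]);
translate([343, 83, 0]) mirror([1, 0, 0]) rotate([0, atan2(117, 520), 0]) cube([36, 44, 533]);
translate([0, 1103, 0]) rotate([0, atan2(117, 520), 0]) cube([36, 44, 533]);
translate([343, 1103, 0]) mirror([1, 0, 0]) rotate([0, atan2(117, 520), 0]) cube([36, 44, 533]);


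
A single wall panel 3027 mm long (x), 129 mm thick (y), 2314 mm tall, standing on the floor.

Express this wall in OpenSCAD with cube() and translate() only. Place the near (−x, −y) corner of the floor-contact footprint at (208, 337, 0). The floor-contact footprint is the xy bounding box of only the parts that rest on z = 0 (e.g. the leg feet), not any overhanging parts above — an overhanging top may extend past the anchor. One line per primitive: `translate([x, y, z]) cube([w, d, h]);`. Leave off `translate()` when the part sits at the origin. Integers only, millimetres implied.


translate([208, 337, 0]) cube([3027, 129, 2314]);


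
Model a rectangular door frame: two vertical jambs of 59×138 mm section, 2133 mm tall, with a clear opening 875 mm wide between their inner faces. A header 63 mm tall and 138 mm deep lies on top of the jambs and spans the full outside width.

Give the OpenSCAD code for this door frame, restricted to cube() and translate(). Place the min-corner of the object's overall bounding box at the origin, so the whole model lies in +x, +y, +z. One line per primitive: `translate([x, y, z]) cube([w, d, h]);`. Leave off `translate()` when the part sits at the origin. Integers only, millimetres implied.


cube([59, 138, 2133]);
translate([934, 0, 0]) cube([59, 138, 2133]);
translate([0, 0, 2133]) cube([993, 138, 63]);


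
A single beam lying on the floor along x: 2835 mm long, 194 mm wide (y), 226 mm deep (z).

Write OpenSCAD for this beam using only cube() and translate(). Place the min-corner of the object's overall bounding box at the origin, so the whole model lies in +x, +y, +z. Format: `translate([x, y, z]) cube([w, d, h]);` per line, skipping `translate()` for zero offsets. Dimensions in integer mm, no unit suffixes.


cube([2835, 194, 226]);


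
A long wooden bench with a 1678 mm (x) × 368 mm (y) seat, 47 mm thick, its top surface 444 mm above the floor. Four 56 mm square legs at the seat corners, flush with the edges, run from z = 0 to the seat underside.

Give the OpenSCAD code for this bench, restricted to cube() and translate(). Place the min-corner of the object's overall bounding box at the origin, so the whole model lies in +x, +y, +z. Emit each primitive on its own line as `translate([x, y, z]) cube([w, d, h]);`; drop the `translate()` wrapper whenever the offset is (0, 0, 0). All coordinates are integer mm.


translate([0, 0, 397]) cube([1678, 368, 47]);
cube([56, 56, 397]);
translate([0, 312, 0]) cube([56, 56, 397]);
translate([1622, 0, 0]) cube([56, 56, 397]);
translate([1622, 312, 0]) cube([56, 56, 397]);


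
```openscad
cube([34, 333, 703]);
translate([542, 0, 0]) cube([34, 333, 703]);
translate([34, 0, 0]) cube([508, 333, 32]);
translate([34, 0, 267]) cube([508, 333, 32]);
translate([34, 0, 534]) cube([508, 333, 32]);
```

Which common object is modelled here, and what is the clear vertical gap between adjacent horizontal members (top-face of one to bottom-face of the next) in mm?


A bookshelf. The clear shelf gap is 235 mm.

Two tall side panels with 3 horizontal boards between them — a bookshelf. The first two shelf undersides are at z = 0 and z = 267; with shelf thickness 32, the clear gap is 267 − 0 − 32 = 235 mm.


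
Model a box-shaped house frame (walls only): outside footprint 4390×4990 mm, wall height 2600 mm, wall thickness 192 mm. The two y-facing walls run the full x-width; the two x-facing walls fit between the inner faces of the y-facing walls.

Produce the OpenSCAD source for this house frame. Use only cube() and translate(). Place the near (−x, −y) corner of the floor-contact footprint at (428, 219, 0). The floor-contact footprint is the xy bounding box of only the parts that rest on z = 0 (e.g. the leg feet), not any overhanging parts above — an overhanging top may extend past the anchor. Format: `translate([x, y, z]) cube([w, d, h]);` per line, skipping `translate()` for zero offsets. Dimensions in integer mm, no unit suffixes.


translate([428, 219, 0]) cube([4390, 192, 2600]);
translate([428, 5017, 0]) cube([4390, 192, 2600]);
translate([428, 411, 0]) cube([192, 4606, 2600]);
translate([4626, 411, 0]) cube([192, 4606, 2600]);


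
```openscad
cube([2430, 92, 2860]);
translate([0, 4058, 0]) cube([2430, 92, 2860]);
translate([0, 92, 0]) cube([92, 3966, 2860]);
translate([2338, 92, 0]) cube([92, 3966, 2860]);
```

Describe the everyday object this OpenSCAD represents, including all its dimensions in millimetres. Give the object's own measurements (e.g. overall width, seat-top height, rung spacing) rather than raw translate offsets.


The wall frame of a small rectangular building: four walls, each 2860 mm tall and 92 mm thick, enclosing a footprint 2430 mm (x) by 4150 mm (y) outside-to-outside, with no floor or roof. The front and back walls (the −y and +y sides) span the full width; the two side walls fit between them.


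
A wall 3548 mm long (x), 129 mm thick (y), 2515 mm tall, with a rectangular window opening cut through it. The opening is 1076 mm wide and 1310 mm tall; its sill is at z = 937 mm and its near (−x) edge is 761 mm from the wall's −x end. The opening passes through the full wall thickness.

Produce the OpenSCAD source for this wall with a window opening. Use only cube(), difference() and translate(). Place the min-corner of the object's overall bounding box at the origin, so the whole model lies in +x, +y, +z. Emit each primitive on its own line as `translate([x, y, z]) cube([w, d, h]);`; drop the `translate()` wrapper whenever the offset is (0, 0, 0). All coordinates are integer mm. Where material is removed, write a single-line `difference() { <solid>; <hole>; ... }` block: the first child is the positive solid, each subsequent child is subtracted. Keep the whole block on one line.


difference() { cube([3548, 129, 2515]); translate([761, 0, 937]) cube([1076, 129, 1310]); }


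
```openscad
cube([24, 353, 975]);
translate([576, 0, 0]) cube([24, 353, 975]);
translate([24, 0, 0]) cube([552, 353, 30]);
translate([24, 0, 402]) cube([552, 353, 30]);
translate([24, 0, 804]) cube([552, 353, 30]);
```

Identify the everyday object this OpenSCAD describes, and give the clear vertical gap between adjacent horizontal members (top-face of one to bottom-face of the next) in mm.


A bookshelf. The clear shelf gap is 372 mm.

Two tall side panels with 3 horizontal boards between them — a bookshelf. The first two shelf undersides are at z = 0 and z = 402; with shelf thickness 30, the clear gap is 402 − 0 − 30 = 372 mm.


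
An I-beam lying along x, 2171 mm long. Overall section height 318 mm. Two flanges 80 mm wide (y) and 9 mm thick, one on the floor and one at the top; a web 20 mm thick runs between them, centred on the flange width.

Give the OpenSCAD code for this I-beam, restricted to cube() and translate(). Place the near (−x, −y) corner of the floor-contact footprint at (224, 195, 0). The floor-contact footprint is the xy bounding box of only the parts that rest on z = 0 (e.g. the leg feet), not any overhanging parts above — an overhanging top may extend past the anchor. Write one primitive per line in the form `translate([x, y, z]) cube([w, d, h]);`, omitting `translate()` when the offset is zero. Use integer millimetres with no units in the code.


translate([224, 195, 0]) cube([2171, 80, 9]);
translate([224, 225, 9]) cube([2171, 20, 300]);
translate([224, 195, 309]) cube([2171, 80, 9]);


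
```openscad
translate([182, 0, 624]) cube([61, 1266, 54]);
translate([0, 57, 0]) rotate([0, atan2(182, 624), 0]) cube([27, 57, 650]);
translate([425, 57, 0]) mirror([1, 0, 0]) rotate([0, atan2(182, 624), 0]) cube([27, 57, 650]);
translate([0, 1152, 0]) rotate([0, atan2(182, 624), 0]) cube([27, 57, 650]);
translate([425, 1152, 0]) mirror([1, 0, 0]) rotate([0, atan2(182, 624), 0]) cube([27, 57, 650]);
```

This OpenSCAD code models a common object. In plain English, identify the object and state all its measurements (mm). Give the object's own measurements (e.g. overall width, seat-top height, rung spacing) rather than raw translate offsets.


A sawhorse. A 61×1266×54 mm beam (x, y, z) sits on two A-frame leg pairs. Each pair is two raked legs of 27×57 mm section (57 mm along y) splaying symmetrically in x. Each leg rises 624 mm vertically over 182 mm of horizontal reach and is 650 mm long along its own axis. Every leg's outer bottom edge rests on the floor and its outer top edge meets a bottom edge of the beam — the left legs (tilting toward +x) meet the beam's −x bottom edge, the right legs (their mirror images, tilting toward −x) meet its +x bottom edge — so the leg tops tuck under the beam, the beam's underside is 624 mm above the floor, and the feet are 425 mm apart outside-to-outside with the beam centred between them. The two leg pairs are set in 57 mm from either end of the beam.


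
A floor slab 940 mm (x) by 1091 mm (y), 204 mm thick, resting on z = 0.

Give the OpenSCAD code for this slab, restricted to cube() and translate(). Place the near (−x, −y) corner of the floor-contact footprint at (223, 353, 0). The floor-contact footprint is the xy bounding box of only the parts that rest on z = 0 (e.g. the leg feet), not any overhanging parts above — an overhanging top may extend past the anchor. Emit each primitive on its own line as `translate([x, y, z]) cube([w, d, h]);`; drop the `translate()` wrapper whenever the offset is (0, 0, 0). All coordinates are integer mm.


translate([223, 353, 0]) cube([940, 1091, 204]);


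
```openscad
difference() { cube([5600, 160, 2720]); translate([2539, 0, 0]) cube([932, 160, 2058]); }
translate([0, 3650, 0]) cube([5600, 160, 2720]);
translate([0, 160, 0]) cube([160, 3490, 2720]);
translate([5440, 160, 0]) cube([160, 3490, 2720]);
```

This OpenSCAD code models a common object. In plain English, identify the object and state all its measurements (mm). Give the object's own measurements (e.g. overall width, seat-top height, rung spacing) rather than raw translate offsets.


A single room: four walls, each 2720 mm tall and 160 mm thick, enclosing an outside footprint 5600×3810 mm (x × y), no floor or roof. The front and back walls (−y and +y sides) run the full x-width; the side walls fit between their inner faces. A door opening 932 mm wide and 2058 mm tall is cut through the front wall from the floor up, its −x edge 2539 mm from the wall's −x end.


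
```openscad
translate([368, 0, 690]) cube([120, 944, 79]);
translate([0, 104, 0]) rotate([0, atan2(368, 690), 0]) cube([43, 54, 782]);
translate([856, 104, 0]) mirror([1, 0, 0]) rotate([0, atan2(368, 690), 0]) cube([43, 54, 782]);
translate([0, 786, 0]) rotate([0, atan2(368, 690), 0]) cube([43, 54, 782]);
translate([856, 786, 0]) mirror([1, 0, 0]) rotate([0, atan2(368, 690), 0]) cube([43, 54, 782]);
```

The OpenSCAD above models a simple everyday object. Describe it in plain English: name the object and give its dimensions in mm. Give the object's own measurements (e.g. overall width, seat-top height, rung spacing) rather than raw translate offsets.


A sawhorse. A 120×944×79 mm beam (x, y, z) sits on two A-frame leg pairs. Each pair is two raked legs of 43×54 mm section (54 mm along y) splaying symmetrically in x. Each leg rises 690 mm vertically over 368 mm of horizontal reach and is 782 mm long along its own axis. Every leg's outer bottom edge rests on the floor and its outer top edge meets a bottom edge of the beam — the left legs (tilting toward +x) meet the beam's −x bottom edge, the right legs (their mirror images, tilting toward −x) meet its +x bottom edge — so the leg tops tuck under the beam, the beam's underside is 690 mm above the floor, and the feet are 856 mm apart outside-to-outside with the beam centred between them. The two leg pairs are set in 104 mm from either end of the beam.


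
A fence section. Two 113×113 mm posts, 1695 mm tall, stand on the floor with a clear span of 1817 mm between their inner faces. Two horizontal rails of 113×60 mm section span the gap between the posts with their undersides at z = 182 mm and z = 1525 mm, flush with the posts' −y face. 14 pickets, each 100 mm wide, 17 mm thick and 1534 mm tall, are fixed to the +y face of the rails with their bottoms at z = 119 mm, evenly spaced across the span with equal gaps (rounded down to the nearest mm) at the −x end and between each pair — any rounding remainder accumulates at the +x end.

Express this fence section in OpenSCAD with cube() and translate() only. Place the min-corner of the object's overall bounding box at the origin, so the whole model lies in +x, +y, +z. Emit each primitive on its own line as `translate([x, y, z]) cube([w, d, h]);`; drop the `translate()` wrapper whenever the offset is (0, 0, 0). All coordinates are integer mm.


cube([113, 113, 1695]);
translate([1930, 0, 0]) cube([113, 113, 1695]);
translate([113, 0, 182]) cube([1817, 113, 60]);
translate([113, 0, 1525]) cube([1817, 113, 60]);
translate([140, 113, 119]) cube([100, 17, 1534]);
translate([267, 113, 119]) cube([100, 17, 1534]);
translate([394, 113, 119]) cube([100, 17, 1534]);
translate([521, 113, 119]) cube([100, 17, 1534]);
translate([648, 113, 119]) cube([100, 17, 1534]);
translate([775, 113, 119]) cube([100, 17, 1534]);
translate([902, 113, 119]) cube([100, 17, 1534]);
translate([1029, 113, 119]) cube([100, 17, 1534]);
translate([1156, 113, 119]) cube([100, 17, 1534]);
translate([1283, 113, 119]) cube([100, 17, 1534]);
translate([1410, 113, 119]) cube([100, 17, 1534]);
translate([1537, 113, 119]) cube([100, 17, 1534]);
translate([1664, 113, 119]) cube([100, 17, 1534]);
translate([1791, 113, 119]) cube([100, 17, 1534]);


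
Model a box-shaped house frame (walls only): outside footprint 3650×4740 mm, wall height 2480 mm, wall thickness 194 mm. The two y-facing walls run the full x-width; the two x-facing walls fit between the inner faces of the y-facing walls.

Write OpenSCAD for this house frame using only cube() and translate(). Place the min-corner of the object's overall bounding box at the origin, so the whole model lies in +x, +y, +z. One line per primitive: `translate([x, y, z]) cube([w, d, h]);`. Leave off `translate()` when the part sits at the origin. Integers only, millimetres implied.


cube([3650, 194, 2480]);
translate([0, 4546, 0]) cube([3650, 194, 2480]);
translate([0, 194, 0]) cube([194, 4352, 2480]);
translate([3456, 194, 0]) cube([194, 4352, 2480]);


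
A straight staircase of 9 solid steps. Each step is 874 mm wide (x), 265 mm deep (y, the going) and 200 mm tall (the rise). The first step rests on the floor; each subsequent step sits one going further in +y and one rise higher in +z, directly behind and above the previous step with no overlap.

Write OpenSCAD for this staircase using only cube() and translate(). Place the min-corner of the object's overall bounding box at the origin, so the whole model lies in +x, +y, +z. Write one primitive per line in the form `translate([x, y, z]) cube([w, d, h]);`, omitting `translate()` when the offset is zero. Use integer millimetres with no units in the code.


cube([874, 265, 200]);
translate([0, 265, 200]) cube([874, 265, 200]);
translate([0, 530, 400]) cube([874, 265, 200]);
translate([0, 795, 600]) cube([874, 265, 200]);
translate([0, 1060, 800]) cube([874, 265, 200]);
translate([0, 1325, 1000]) cube([874, 265, 200]);
translate([0, 1590, 1200]) cube([874, 265, 200]);
translate([0, 1855, 1400]) cube([874, 265, 200]);
translate([0, 2120, 1600]) cube([874, 265, 200]);


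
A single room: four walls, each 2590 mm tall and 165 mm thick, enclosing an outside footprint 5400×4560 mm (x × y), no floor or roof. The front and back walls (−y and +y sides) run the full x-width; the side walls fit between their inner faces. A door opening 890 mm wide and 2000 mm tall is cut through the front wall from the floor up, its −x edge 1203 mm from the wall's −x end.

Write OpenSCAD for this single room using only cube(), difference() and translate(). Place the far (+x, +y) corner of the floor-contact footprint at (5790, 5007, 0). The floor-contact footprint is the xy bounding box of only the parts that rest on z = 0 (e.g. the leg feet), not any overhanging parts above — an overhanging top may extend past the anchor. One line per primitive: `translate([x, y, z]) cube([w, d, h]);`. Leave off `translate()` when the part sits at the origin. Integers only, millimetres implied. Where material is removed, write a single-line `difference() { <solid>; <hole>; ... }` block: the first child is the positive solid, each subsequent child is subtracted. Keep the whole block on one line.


difference() { translate([390, 447, 0]) cube([5400, 165, 2590]); translate([1593, 447, 0]) cube([890, 165, 2000]); }
translate([390, 4842, 0]) cube([5400, 165, 2590]);
translate([390, 612, 0]) cube([165, 4230, 2590]);
translate([5625, 612, 0]) cube([165, 4230, 2590]);


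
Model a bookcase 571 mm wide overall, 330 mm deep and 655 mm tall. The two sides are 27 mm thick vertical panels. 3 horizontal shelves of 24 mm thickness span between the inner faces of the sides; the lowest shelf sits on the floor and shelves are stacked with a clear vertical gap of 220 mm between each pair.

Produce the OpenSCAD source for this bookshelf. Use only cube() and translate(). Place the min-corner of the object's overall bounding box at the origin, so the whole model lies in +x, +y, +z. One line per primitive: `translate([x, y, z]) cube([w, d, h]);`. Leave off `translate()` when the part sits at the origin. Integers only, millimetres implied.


cube([27, 330, 655]);
translate([544, 0, 0]) cube([27, 330, 655]);
translate([27, 0, 0]) cube([517, 330, 24]);
translate([27, 0, 244]) cube([517, 330, 24]);
translate([27, 0, 488]) cube([517, 330, 24]);


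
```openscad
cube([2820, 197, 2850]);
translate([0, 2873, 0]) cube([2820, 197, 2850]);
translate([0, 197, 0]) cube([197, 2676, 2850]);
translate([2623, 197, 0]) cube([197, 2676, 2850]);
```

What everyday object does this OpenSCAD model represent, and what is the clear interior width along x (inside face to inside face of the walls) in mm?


A house (or room) frame. The interior width is 2426 mm.

Four 2850 mm walls enclosing a rectangle with no floor or roof — a room or house frame. Outside width is 2820 mm and wall thickness is 197 mm, so the interior width is 2820 − 2 × 197 = 2426 mm.
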